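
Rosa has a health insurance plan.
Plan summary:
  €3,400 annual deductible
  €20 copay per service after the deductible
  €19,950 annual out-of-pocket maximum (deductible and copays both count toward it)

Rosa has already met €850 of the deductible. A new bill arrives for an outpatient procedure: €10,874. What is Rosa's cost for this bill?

€850 of the €3,400 deductible is already met, leaving €2,550.
The remaining €8,324 (= €10,874 − €2,550) moves to the copay.
Copay on this service: €20.
That puts the patient's cost at €2,550 + €20 = €2,570 before any cap.
Total out-of-pocket so far would be €850 + €2,570 = €3,420, below the €19,950 cap — no reduction.

€2,570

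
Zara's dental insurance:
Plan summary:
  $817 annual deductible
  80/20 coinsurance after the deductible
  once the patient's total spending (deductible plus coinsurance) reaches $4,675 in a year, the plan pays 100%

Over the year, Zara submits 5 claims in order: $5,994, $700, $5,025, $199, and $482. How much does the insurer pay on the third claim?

#1 ($5,994): deductible takes $817, $5,177 remains; coinsurance $5,177 × 20% = $1,035.40. Patient pays $1,852.40; OOP now $1,852.40. Insurer: $5,994 − $1,852.40 = $4,141.60.
#2 ($700): 20% coinsurance on $700 = $140. Patient owes $140 (running OOP $1,992.40). Insurer: $700 − $140 = $560.
#3 ($5,025): deductible met; 20% of $5,025 = $1,005. Patient pays $1,005; OOP now $2,997.40. Plan pays $5,025 − $1,005 = $4,020.

$4,020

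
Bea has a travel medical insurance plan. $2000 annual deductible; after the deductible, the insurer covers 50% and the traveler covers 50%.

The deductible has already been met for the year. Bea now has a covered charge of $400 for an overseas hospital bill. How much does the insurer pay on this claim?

The deductible is already satisfied, so the full bill goes to coinsurance.
50% of $400 = $200 falls to the traveler.
The insurer covers the remainder: $400 − $200 = $200.

$200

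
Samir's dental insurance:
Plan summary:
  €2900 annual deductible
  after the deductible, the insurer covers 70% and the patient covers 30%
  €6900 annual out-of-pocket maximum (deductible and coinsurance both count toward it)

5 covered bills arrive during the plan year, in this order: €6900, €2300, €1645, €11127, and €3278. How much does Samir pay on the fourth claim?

€1616.50

Bill 1, €6900: €2900 finishes the deductible; €4000 goes to coinsurance; coinsurance €4000 × 30% = €1200. Cost to patient: €4100. OOP to date €4100.
Bill 2, €2300: 30% coinsurance on €2300 = €690. Cost to patient: €690. OOP to date €4790.
Bill 3, €1645: deductible met; 30% of €1645 = €493.50. Patient pays €493.50; OOP now €5283.50.
Bill 4, €11127: 30% coinsurance on €11127 = €3338.10. That would push OOP to €8621.60, over the €6900 cap, so patient pays €6900 − €5283.50 = €1616.50.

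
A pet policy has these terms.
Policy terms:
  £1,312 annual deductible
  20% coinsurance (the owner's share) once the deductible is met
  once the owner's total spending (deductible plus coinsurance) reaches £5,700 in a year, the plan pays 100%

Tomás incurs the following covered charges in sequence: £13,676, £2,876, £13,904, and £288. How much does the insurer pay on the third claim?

£12,564

Bill 1, £13,676: £1,312 to deductible, leaving £12,364; 20% of £12,364 = £2,472.80. Cost to owner: £3,784.80. OOP to date £3,784.80. Insurer: £13,676 − £3,784.80 = £9,891.20.
Bill 2, £2,876: deductible already satisfied, so owner's share is 20% × £2,876 = £575.20. Owner pays £575.20; OOP now £4,360. Plan pays £2,876 − £575.20 = £2,300.80.
Bill 3, £13,904: deductible met; 20% of £13,904 = £2,780.80. Adding that to £4,360 gives £7,140.80, past the £5,700 cap; owner pays only £5,700 − £4,360 = £1,340. Insurer: £13,904 − £1,340 = £12,564.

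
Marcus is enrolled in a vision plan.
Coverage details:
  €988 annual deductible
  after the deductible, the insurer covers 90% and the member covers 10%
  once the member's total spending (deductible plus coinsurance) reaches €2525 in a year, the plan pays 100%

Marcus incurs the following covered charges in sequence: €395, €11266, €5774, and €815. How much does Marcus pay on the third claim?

Bill 1, €395: all of it applies to the deductible. Member pays €395; OOP now €395.
Bill 2, €11266: €593 to deductible, leaving €10673; 10% of €10673 = €1067.30. Cost to member: €1660.30. OOP to date €2055.30.
Bill 3, €5774: 10% coinsurance on €5774 = €577.40. Adding that to €2055.30 gives €2632.70, past the €2525 cap; member pays only €2525 − €2055.30 = €469.70.

€469.70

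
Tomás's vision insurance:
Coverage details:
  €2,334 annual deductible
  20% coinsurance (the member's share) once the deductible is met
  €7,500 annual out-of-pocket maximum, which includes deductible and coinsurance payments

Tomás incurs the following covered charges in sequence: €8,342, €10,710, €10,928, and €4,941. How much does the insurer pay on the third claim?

€9,105.60

Bill 1, €8,342: €2,334 finishes the deductible; €6,008 goes to coinsurance; coinsurance €6,008 × 20% = €1,201.60. Member owes €3,535.60 (running OOP €3,535.60). Plan pays €8,342 − €3,535.60 = €4,806.40.
Bill 2, €10,710: deductible met; 20% of €10,710 = €2,142. Member owes €2,142 (running OOP €5,677.60). Insurer: €10,710 − €2,142 = €8,568.
Bill 3, €10,928: deductible met; 20% of €10,928 = €2,185.60. That would push OOP to €7,863.20, over the €7,500 cap, so member pays €7,500 − €5,677.60 = €1,822.40. Insurer: €10,928 − €1,822.40 = €9,105.60.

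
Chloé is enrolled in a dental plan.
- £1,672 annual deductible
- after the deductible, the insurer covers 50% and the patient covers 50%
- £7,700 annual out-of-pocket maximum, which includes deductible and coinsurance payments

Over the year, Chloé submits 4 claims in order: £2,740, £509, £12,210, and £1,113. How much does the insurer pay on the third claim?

#1 (£2,740): £1,672 to deductible, leaving £1,068; patient's 50% is £534. Patient owes £2,206 (running OOP £2,206). Insurer: £2,740 − £2,206 = £534.
#2 (£509): deductible already satisfied, so patient's share is 50% × £509 = £254.50. Cost to patient: £254.50. OOP to date £2,460.50. Insurer: £509 − £254.50 = £254.50.
#3 (£12,210): deductible met; 50% of £12,210 = £6,105. OOP would hit £8,565.50 > £7,700, so the cap limits the patient to £7,700 − £2,460.50 = £5,239.50. Plan pays £12,210 − £5,239.50 = £6,970.50.

£6,970.50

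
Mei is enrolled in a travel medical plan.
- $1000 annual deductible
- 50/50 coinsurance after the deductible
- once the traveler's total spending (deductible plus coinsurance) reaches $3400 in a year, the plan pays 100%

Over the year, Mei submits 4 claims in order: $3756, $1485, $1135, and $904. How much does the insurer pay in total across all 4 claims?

Claim 1 — $3756: deductible takes $1000, $2756 remains; coinsurance $2756 × 50% = $1378. Traveler pays $2378; OOP now $2378. Insurer: $3756 − $2378 = $1378.
Claim 2 — $1485: deductible met; 50% of $1485 = $742.50. Traveler owes $742.50 (running OOP $3120.50). Plan pays $1485 − $742.50 = $742.50.
Claim 3 — $1135: 50% coinsurance on $1135 = $567.50. OOP would hit $3688 > $3400, so the cap limits the traveler to $3400 − $3120.50 = $279.50. Insurer: $1135 − $279.50 = $855.50.
Claim 4 — $904: deductible already satisfied, so traveler's share is 50% × $904 = $452. Adding that to $3400 gives $3852, past the $3400 cap; traveler pays only $3400 − $3400 = $0. Insurer: $904 − $0 = $904.
Insurer total = bills − traveler's total = $7280 − $3400 = $3880.

$3880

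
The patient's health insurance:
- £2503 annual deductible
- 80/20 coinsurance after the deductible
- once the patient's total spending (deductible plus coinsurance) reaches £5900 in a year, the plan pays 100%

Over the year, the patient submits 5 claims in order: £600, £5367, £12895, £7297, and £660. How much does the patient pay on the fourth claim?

#1 (£600): entire amount goes to the deductible. Cost to patient: £600. OOP to date £600.
#2 (£5367): deductible takes £1903, £3464 remains; 20% of £3464 = £692.80. Patient owes £2595.80 (running OOP £3195.80).
#3 (£12895): deductible already satisfied, so patient's share is 20% × £12895 = £2579. Cost to patient: £2579. OOP to date £5774.80.
#4 (£7297): deductible met; 20% of £7297 = £1459.40. OOP would hit £7234.20 > £5900, so the cap limits the patient to £5900 − £5774.80 = £125.20.

£125.20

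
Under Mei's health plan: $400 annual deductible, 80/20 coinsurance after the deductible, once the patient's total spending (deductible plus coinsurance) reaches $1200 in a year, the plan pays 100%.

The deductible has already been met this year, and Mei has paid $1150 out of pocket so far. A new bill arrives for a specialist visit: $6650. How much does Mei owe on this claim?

The deductible is already satisfied, so the full bill goes to coinsurance.
Patient's 20% share of $6650 is $1330.
Adding $1330 to the $1150 already spent would give $2480, which exceeds the $1200 cap; the patient pays just $1200 − $1150 = $50.

$50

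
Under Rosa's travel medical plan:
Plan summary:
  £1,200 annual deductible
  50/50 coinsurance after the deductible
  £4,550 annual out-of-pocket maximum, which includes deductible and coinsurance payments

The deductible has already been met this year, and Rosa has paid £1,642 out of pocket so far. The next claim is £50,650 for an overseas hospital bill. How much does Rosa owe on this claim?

The deductible is already satisfied, so the full bill goes to coinsurance.
Coinsurance: £50,650 × 50% = £25,325.
That would bring total out-of-pocket to £26,967, past the £4,550 cap. The traveler is capped at £4,550 − £1,642 = £2,908 on this claim.

£2,908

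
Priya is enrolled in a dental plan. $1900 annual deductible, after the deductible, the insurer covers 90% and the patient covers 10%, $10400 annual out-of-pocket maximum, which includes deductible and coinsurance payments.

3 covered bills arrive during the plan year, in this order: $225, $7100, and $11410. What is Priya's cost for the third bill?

$1141

#1 ($225): all of it applies to the deductible. Patient owes $225 (running OOP $225).
#2 ($7100): deductible takes $1675, $5425 remains; 10% of $5425 = $542.50. Patient pays $2217.50; OOP now $2442.50.
#3 ($11410): deductible already satisfied, so patient's share is 10% × $11410 = $1141. Patient pays $1141; OOP now $3583.50.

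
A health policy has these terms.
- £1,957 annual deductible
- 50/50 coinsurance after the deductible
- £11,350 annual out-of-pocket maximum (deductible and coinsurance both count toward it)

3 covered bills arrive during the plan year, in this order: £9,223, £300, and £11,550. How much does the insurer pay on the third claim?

#1 (£9,223): £1,957 to deductible, leaving £7,266; patient's 50% is £3,633. Patient owes £5,590 (running OOP £5,590). Plan pays £9,223 − £5,590 = £3,633.
#2 (£300): 50% coinsurance on £300 = £150. Cost to patient: £150. OOP to date £5,740. Insurer: £300 − £150 = £150.
#3 (£11,550): 50% coinsurance on £11,550 = £5,775. That would push OOP to £11,515, over the £11,350 cap, so patient pays £11,350 − £5,740 = £5,610. Plan pays £11,550 − £5,610 = £5,940.

£5,940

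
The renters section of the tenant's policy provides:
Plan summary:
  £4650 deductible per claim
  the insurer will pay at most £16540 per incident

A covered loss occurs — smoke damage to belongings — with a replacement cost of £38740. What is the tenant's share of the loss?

Subtract the deductible: £38740 − £4650 = £34090.
The £16540 per-incident cap binds; insurer pays £16540.
Tenant's share is the uncovered remainder: £38740 − £16540 = £22200.

£22200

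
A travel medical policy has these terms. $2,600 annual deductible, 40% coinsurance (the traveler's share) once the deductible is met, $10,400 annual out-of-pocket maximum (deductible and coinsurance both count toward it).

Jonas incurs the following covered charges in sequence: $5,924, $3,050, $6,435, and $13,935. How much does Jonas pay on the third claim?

#1 ($5,924): deductible takes $2,600, $3,324 remains; coinsurance $3,324 × 40% = $1,329.60. Traveler owes $3,929.60 (running OOP $3,929.60).
#2 ($3,050): deductible already satisfied, so traveler's share is 40% × $3,050 = $1,220. Cost to traveler: $1,220. OOP to date $5,149.60.
#3 ($6,435): deductible met; 40% of $6,435 = $2,574. Traveler owes $2,574 (running OOP $7,723.60).

$2,574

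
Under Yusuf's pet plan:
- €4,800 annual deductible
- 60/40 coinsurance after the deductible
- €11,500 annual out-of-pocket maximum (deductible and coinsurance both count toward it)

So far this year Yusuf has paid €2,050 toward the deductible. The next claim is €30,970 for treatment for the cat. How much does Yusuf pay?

€9,450

Deductible still to meet: €4,800 − €2,050 = €2,750.
That leaves €30,970 − €2,750 = €28,220 for coinsurance.
Owner's 40% share of €28,220 is €11,288.
That puts the owner's cost at €2,750 + €11,288 = €14,038 before any cap.
Year-to-date out-of-pocket would reach €2,050 + €14,038 = €16,088, above the €11,500 maximum, so the owner pays only €11,500 − €2,050 = €9,450.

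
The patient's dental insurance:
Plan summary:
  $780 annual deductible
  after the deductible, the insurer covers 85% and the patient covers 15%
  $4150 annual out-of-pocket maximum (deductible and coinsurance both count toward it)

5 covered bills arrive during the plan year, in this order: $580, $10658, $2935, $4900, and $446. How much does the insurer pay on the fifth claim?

$379.10

#1 ($580): fully absorbed by the deductible. Patient owes $580 (running OOP $580). Plan pays $580 − $580 = $0.
#2 ($10658): deductible takes $200, $10458 remains; 15% of $10458 = $1568.70. Patient owes $1768.70 (running OOP $2348.70). Insurer: $10658 − $1768.70 = $8889.30.
#3 ($2935): 15% coinsurance on $2935 = $440.25. Cost to patient: $440.25. OOP to date $2788.95. Plan pays $2935 − $440.25 = $2494.75.
#4 ($4900): 15% coinsurance on $4900 = $735. Patient pays $735; OOP now $3523.95. Plan pays $4900 − $735 = $4165.
#5 ($446): 15% coinsurance on $446 = $66.90. Patient pays $66.90; OOP now $3590.85. Insurer: $446 − $66.90 = $379.10.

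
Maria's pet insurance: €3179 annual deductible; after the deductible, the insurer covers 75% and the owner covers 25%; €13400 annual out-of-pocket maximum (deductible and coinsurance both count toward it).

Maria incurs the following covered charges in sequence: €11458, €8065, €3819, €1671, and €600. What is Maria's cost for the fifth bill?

€150

Claim 1 — €11458: €3179 finishes the deductible; €8279 goes to coinsurance; owner's 25% is €2069.75. Owner pays €5248.75; OOP now €5248.75.
Claim 2 — €8065: deductible met; 25% of €8065 = €2016.25. Owner pays €2016.25; OOP now €7265.
Claim 3 — €3819: deductible met; 25% of €3819 = €954.75. Owner pays €954.75; OOP now €8219.75.
Claim 4 — €1671: 25% coinsurance on €1671 = €417.75. Cost to owner: €417.75. OOP to date €8637.50.
Claim 5 — €600: deductible already satisfied, so owner's share is 25% × €600 = €150. Cost to owner: €150. OOP to date €8787.50.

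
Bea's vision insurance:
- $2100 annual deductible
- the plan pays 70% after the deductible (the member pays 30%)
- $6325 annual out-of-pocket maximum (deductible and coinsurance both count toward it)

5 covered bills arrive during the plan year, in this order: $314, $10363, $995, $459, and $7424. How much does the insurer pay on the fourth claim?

$321.30

Claim 1 — $314: entire amount goes to the deductible. Member owes $314 (running OOP $314). Plan pays $314 − $314 = $0.
Claim 2 — $10363: $1786 finishes the deductible; $8577 goes to coinsurance; member's 30% is $2573.10. Cost to member: $4359.10. OOP to date $4673.10. Plan pays $10363 − $4359.10 = $6003.90.
Claim 3 — $995: deductible met; 30% of $995 = $298.50. Cost to member: $298.50. OOP to date $4971.60. Insurer: $995 − $298.50 = $696.50.
Claim 4 — $459: deductible met; 30% of $459 = $137.70. Cost to member: $137.70. OOP to date $5109.30. Insurer: $459 − $137.70 = $321.30.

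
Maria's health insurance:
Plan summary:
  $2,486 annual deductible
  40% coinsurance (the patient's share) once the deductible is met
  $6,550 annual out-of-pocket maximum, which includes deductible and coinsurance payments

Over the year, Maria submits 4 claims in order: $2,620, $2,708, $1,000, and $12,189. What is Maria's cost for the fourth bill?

Claim 1 — $2,620: $2,486 to deductible, leaving $134; patient's 40% is $53.60. Patient owes $2,539.60 (running OOP $2,539.60).
Claim 2 — $2,708: 40% coinsurance on $2,708 = $1,083.20. Cost to patient: $1,083.20. OOP to date $3,622.80.
Claim 3 — $1,000: deductible already satisfied, so patient's share is 40% × $1,000 = $400. Patient pays $400; OOP now $4,022.80.
Claim 4 — $12,189: 40% coinsurance on $12,189 = $4,875.60. That would push OOP to $8,898.40, over the $6,550 cap, so patient pays $6,550 − $4,022.80 = $2,527.20.

$2,527.20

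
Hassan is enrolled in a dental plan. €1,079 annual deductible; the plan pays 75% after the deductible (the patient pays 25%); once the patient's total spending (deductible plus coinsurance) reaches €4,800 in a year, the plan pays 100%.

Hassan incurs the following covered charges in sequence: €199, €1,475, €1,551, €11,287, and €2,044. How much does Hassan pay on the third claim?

Claim 1 (€199): fully absorbed by the deductible. Cost to patient: €199. OOP to date €199.
Claim 2 (€1,475): €880 finishes the deductible; €595 goes to coinsurance; patient's 25% is €148.75. Patient owes €1,028.75 (running OOP €1,227.75).
Claim 3 (€1,551): deductible met; 25% of €1,551 = €387.75. Patient pays €387.75; OOP now €1,615.50.

€387.75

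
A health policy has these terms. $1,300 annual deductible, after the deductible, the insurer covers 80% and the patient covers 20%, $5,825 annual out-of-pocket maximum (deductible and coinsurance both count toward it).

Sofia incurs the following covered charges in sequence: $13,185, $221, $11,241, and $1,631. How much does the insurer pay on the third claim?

$9,137.20

#1 ($13,185): deductible takes $1,300, $11,885 remains; coinsurance $11,885 × 20% = $2,377. Patient pays $3,677; OOP now $3,677. Insurer: $13,185 − $3,677 = $9,508.
#2 ($221): 20% coinsurance on $221 = $44.20. Patient pays $44.20; OOP now $3,721.20. Plan pays $221 − $44.20 = $176.80.
#3 ($11,241): 20% coinsurance on $11,241 = $2,248.20. That would push OOP to $5,969.40, over the $5,825 cap, so patient pays $5,825 − $3,721.20 = $2,103.80. Plan pays $11,241 − $2,103.80 = $9,137.20.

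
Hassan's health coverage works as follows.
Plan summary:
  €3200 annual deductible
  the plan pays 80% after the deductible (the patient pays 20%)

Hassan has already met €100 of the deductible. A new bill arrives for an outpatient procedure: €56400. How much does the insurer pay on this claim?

€42640

Remaining deductible: €3200 − €100 = €3100.
After the €3100 deductible portion, €56400 − €3100 = €53300 is subject to coinsurance.
Coinsurance: €53300 × 20% = €10660.
So the patient owes €3100 + €10660 = €13760.
The insurer covers the remainder: €56400 − €13760 = €42640.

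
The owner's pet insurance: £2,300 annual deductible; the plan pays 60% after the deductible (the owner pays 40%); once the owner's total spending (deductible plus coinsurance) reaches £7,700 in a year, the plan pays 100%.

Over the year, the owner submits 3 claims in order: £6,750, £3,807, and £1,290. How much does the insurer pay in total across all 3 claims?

£5,728.20

Claim 1 — £6,750: £2,300 finishes the deductible; £4,450 goes to coinsurance; 40% of £4,450 = £1,780. Cost to owner: £4,080. OOP to date £4,080. Insurer: £6,750 − £4,080 = £2,670.
Claim 2 — £3,807: deductible already satisfied, so owner's share is 40% × £3,807 = £1,522.80. Cost to owner: £1,522.80. OOP to date £5,602.80. Insurer: £3,807 − £1,522.80 = £2,284.20.
Claim 3 — £1,290: 40% coinsurance on £1,290 = £516. Owner owes £516 (running OOP £6,118.80). Plan pays £1,290 − £516 = £774.
Insurer total = bills − owner's total = £11,847 − £6,118.80 = £5,728.20.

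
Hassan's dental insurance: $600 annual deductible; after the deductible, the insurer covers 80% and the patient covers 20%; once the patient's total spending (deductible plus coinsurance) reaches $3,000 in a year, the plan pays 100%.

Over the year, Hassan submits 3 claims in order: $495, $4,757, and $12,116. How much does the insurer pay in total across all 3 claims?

$14,368

Claim 1 ($495): entire amount goes to the deductible. Patient owes $495 (running OOP $495). Insurer: $495 − $495 = $0.
Claim 2 ($4,757): deductible takes $105, $4,652 remains; coinsurance $4,652 × 20% = $930.40. Patient owes $1,035.40 (running OOP $1,530.40). Plan pays $4,757 − $1,035.40 = $3,721.60.
Claim 3 ($12,116): deductible met; 20% of $12,116 = $2,423.20. Adding that to $1,530.40 gives $3,953.60, past the $3,000 cap; patient pays only $3,000 − $1,530.40 = $1,469.60. Insurer: $12,116 − $1,469.60 = $10,646.40.
Insurer total: $0 + $3,721.60 + $10,646.40 = $14,368.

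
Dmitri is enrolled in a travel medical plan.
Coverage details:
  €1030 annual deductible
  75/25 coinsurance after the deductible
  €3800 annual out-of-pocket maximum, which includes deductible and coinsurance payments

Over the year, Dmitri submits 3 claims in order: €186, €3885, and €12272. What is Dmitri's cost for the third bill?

€2009.75

Claim 1 (€186): all of it applies to the deductible. Traveler owes €186 (running OOP €186).
Claim 2 (€3885): €844 finishes the deductible; €3041 goes to coinsurance; 25% of €3041 = €760.25. Traveler owes €1604.25 (running OOP €1790.25).
Claim 3 (€12272): 25% coinsurance on €12272 = €3068. That would push OOP to €4858.25, over the €3800 cap, so traveler pays €3800 − €1790.25 = €2009.75.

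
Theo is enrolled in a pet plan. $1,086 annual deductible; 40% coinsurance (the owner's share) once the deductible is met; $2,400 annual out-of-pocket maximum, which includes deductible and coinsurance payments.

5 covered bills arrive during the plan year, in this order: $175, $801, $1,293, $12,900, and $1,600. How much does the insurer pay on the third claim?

$709.80

Claim 1 ($175): fully absorbed by the deductible. Owner pays $175; OOP now $175. Insurer: $175 − $175 = $0.
Claim 2 ($801): entire amount goes to the deductible. Owner pays $801; OOP now $976. Plan pays $801 − $801 = $0.
Claim 3 ($1,293): $110 to deductible, leaving $1,183; coinsurance $1,183 × 40% = $473.20. Cost to owner: $583.20. OOP to date $1,559.20. Insurer: $1,293 − $583.20 = $709.80.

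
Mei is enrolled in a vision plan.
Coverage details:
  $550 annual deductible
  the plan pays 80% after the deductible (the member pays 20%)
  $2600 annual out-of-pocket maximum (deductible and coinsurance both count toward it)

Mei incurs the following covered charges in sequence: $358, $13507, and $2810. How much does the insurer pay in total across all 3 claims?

$14075

#1 ($358): fully absorbed by the deductible. Member owes $358 (running OOP $358). Insurer: $358 − $358 = $0.
#2 ($13507): $192 to deductible, leaving $13315; coinsurance $13315 × 20% = $2663. Deductible plus coinsurance: $192 + $2663 = $2855. That would push OOP to $3213, over the $2600 cap, so member pays $2600 − $358 = $2242. Plan pays $13507 − $2242 = $11265.
#3 ($2810): deductible already satisfied, so member's share is 20% × $2810 = $562. That would push OOP to $3162, over the $2600 cap, so member pays $2600 − $2600 = $0. Plan pays $2810 − $0 = $2810.
Insurer total = bills − member's total = $16675 − $2600 = $14075.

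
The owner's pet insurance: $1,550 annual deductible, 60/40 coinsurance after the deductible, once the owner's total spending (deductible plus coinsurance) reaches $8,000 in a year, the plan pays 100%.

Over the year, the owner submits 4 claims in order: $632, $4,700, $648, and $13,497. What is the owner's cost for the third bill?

Claim 1 — $632: fully absorbed by the deductible. Cost to owner: $632. OOP to date $632.
Claim 2 — $4,700: deductible takes $918, $3,782 remains; owner's 40% is $1,512.80. Owner pays $2,430.80; OOP now $3,062.80.
Claim 3 — $648: deductible met; 40% of $648 = $259.20. Cost to owner: $259.20. OOP to date $3,322.

$259.20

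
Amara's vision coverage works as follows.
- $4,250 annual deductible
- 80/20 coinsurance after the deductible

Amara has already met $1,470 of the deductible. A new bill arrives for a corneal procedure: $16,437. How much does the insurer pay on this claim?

$10,925.60

Remaining deductible: $4,250 − $1,470 = $2,780.
The remaining $13,657 (= $16,437 − $2,780) moves to coinsurance.
20% of $13,657 = $2,731.40 falls to the member.
Member responsibility: $2,780 + $2,731.40 = $5,511.40.
Insurer pays the balance: $16,437 − $5,511.40 = $10,925.60.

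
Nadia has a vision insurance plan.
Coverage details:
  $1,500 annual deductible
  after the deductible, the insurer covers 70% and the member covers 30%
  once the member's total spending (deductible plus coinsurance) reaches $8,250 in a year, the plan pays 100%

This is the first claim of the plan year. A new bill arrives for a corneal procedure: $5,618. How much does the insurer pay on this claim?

Nothing has been paid toward the $1,500 deductible, so the first $1,500 of this charge is applied there.
The remaining $4,118 (= $5,618 − $1,500) moves to coinsurance.
Coinsurance: $4,118 × 30% = $1,235.40.
Member responsibility before any cap: $1,500 + $1,235.40 = $2,735.40.
Total out-of-pocket so far would be $0 + $2,735.40 = $2,735.40, below the $8,250 cap — no reduction.
The insurer covers the remainder: $5,618 − $2,735.40 = $2,882.60.

$2,882.60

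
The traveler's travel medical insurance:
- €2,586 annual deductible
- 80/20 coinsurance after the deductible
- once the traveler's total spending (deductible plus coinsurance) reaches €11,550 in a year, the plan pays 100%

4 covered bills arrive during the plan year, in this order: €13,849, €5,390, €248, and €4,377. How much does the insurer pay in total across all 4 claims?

€17,022.40

#1 (€13,849): €2,586 to deductible, leaving €11,263; traveler's 20% is €2,252.60. Cost to traveler: €4,838.60. OOP to date €4,838.60. Plan pays €13,849 − €4,838.60 = €9,010.40.
#2 (€5,390): deductible met; 20% of €5,390 = €1,078. Traveler pays €1,078; OOP now €5,916.60. Insurer: €5,390 − €1,078 = €4,312.
#3 (€248): deductible already satisfied, so traveler's share is 20% × €248 = €49.60. Cost to traveler: €49.60. OOP to date €5,966.20. Plan pays €248 − €49.60 = €198.40.
#4 (€4,377): deductible met; 20% of €4,377 = €875.40. Traveler owes €875.40 (running OOP €6,841.60). Insurer: €4,377 − €875.40 = €3,501.60.
Insurer total: €9,010.40 + €4,312 + €198.40 + €3,501.60 = €17,022.40.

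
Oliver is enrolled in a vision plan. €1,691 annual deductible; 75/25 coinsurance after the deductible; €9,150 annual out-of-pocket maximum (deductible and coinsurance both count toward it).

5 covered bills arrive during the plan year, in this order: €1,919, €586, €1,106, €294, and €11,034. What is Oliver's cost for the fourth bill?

€73.50

#1 (€1,919): deductible takes €1,691, €228 remains; member's 25% is €57. Cost to member: €1,748. OOP to date €1,748.
#2 (€586): deductible met; 25% of €586 = €146.50. Cost to member: €146.50. OOP to date €1,894.50.
#3 (€1,106): 25% coinsurance on €1,106 = €276.50. Member owes €276.50 (running OOP €2,171).
#4 (€294): deductible met; 25% of €294 = €73.50. Member owes €73.50 (running OOP €2,244.50).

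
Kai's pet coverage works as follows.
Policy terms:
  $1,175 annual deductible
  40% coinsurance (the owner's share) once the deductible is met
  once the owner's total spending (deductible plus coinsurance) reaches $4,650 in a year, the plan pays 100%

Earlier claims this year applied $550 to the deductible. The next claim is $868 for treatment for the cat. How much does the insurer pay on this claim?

$550 of the $1,175 deductible is already met, leaving $625.
The remaining $243 (= $868 − $625) moves to coinsurance.
Coinsurance: $243 × 40% = $97.20.
That puts the owner's cost at $625 + $97.20 = $722.20 before any cap.
Cumulative spending $550 + $722.20 = $1,272.20 stays under the $4,650 maximum.
The insurer covers the remainder: $868 − $722.20 = $145.80.

$145.80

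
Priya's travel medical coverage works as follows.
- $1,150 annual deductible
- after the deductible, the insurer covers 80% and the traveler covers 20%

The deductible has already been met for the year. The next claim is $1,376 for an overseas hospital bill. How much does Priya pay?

$275.20

With the deductible met, the entire $1,376 is subject to coinsurance.
20% of $1,376 = $275.20 falls to the traveler.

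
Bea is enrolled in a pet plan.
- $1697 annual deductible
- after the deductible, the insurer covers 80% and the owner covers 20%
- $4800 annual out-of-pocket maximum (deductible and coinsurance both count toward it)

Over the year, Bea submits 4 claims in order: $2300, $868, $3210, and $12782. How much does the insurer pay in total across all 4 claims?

$14360

Claim 1 — $2300: deductible takes $1697, $603 remains; coinsurance $603 × 20% = $120.60. Cost to owner: $1817.60. OOP to date $1817.60. Plan pays $2300 − $1817.60 = $482.40.
Claim 2 — $868: deductible already satisfied, so owner's share is 20% × $868 = $173.60. Owner owes $173.60 (running OOP $1991.20). Plan pays $868 − $173.60 = $694.40.
Claim 3 — $3210: deductible already satisfied, so owner's share is 20% × $3210 = $642. Owner pays $642; OOP now $2633.20. Insurer: $3210 − $642 = $2568.
Claim 4 — $12782: 20% coinsurance on $12782 = $2556.40. OOP would hit $5189.60 > $4800, so the cap limits the owner to $4800 − $2633.20 = $2166.80. Insurer: $12782 − $2166.80 = $10615.20.
Insurer total: $482.40 + $694.40 + $2568 + $10615.20 = $14360.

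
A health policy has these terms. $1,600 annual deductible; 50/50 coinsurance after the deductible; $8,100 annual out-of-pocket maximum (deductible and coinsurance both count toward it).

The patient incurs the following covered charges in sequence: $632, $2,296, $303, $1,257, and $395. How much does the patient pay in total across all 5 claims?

Bill 1, $632: all of it applies to the deductible. Patient pays $632; OOP now $632.
Bill 2, $2,296: deductible takes $968, $1,328 remains; patient's 50% is $664. Cost to patient: $1,632. OOP to date $2,264.
Bill 3, $303: deductible met; 50% of $303 = $151.50. Patient owes $151.50 (running OOP $2,415.50).
Bill 4, $1,257: deductible already satisfied, so patient's share is 50% × $1,257 = $628.50. Cost to patient: $628.50. OOP to date $3,044.
Bill 5, $395: 50% coinsurance on $395 = $197.50. Patient owes $197.50 (running OOP $3,241.50).
Summing the patient's payments: $632 + $1,632 + $151.50 + $628.50 + $197.50 = $3,241.50.

$3,241.50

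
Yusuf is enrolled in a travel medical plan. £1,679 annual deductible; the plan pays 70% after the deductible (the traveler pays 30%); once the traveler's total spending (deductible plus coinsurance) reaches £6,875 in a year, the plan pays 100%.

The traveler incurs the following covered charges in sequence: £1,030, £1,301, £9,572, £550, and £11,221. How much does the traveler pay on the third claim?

Claim 1 (£1,030): all of it applies to the deductible. Traveler owes £1,030 (running OOP £1,030).
Claim 2 (£1,301): deductible takes £649, £652 remains; traveler's 30% is £195.60. Traveler pays £844.60; OOP now £1,874.60.
Claim 3 (£9,572): 30% coinsurance on £9,572 = £2,871.60. Traveler pays £2,871.60; OOP now £4,746.20.

£2,871.60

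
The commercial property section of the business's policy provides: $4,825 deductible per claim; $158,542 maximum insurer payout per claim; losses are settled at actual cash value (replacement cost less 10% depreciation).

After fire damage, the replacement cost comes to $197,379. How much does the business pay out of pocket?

$38,837

Depreciate 10%: the covered value is $197,379 × 0.9 = $177,641.10.
Subtract the deductible: $177,641.10 − $4,825 = $172,816.10.
Since $172,816.10 > $158,542, the payout is capped at $158,542.
The business bears the rest of the original loss: $197,379 − $158,542 = $38,837.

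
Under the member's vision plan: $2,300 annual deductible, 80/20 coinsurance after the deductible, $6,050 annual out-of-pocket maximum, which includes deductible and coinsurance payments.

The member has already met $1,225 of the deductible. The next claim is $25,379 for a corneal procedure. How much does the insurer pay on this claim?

Remaining deductible: $2,300 − $1,225 = $1,075.
After the $1,075 deductible portion, $25,379 − $1,075 = $24,304 is subject to coinsurance.
Member's 20% share of $24,304 is $4,860.80.
So the member owes $1,075 + $4,860.80 = $5,935.80 before any cap.
Year-to-date out-of-pocket would reach $1,225 + $5,935.80 = $7,160.80, above the $6,050 maximum, so the member pays only $6,050 − $1,225 = $4,825.
Insurer pays the balance: $25,379 − $4,825 = $20,554.

$20,554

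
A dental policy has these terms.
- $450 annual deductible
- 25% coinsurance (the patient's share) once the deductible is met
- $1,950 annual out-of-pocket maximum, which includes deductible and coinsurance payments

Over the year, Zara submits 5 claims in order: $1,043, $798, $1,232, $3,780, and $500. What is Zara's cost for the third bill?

$308

Bill 1, $1,043: $450 finishes the deductible; $593 goes to coinsurance; coinsurance $593 × 25% = $148.25. Cost to patient: $598.25. OOP to date $598.25.
Bill 2, $798: 25% coinsurance on $798 = $199.50. Cost to patient: $199.50. OOP to date $797.75.
Bill 3, $1,232: deductible met; 25% of $1,232 = $308. Cost to patient: $308. OOP to date $1,105.75.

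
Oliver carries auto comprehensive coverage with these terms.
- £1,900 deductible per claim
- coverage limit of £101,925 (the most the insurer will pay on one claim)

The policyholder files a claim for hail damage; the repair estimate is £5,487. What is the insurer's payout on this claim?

Subtract the deductible: £5,487 − £1,900 = £3,587.
£3,587 ≤ £101,925, so the limit doesn't bind; insurer pays £3,587.

£3,587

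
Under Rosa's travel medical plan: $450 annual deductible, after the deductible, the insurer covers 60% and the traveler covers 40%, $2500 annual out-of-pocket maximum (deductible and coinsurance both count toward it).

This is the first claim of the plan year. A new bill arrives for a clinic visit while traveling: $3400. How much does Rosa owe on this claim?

Deductible not yet touched, so the first $450 of the bill goes to the deductible.
That leaves $3400 − $450 = $2950 for coinsurance.
40% of $2950 = $1180 falls to the traveler.
So the traveler owes $450 + $1180 = $1630 before any cap.
Total out-of-pocket so far would be $0 + $1630 = $1630, below the $2500 cap — no reduction.

$1630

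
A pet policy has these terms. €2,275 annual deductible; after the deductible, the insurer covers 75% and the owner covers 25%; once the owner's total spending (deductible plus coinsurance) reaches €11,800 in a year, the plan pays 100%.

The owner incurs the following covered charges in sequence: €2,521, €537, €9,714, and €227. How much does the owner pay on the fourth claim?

€56.75

Bill 1, €2,521: €2,275 to deductible, leaving €246; owner's 25% is €61.50. Cost to owner: €2,336.50. OOP to date €2,336.50.
Bill 2, €537: deductible already satisfied, so owner's share is 25% × €537 = €134.25. Owner pays €134.25; OOP now €2,470.75.
Bill 3, €9,714: deductible already satisfied, so owner's share is 25% × €9,714 = €2,428.50. Cost to owner: €2,428.50. OOP to date €4,899.25.
Bill 4, €227: deductible met; 25% of €227 = €56.75. Owner pays €56.75; OOP now €4,956.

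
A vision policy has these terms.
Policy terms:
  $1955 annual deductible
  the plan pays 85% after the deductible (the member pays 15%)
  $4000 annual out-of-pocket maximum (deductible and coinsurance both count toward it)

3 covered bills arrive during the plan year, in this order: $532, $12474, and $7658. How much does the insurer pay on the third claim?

Claim 1 — $532: entire amount goes to the deductible. Member pays $532; OOP now $532. Plan pays $532 − $532 = $0.
Claim 2 — $12474: deductible takes $1423, $11051 remains; coinsurance $11051 × 15% = $1657.65. Member pays $3080.65; OOP now $3612.65. Plan pays $12474 − $3080.65 = $9393.35.
Claim 3 — $7658: deductible already satisfied, so member's share is 15% × $7658 = $1148.70. OOP would hit $4761.35 > $4000, so the cap limits the member to $4000 − $3612.65 = $387.35. Insurer: $7658 − $387.35 = $7270.65.

$7270.65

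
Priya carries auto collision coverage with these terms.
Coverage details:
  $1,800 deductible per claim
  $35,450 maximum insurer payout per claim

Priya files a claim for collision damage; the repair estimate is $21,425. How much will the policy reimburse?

$19,625

After the deductible, $21,425 − $1,800 = $19,625 remains.
That's under the $35,450 cap, so the insurer reimburses the full $19,625.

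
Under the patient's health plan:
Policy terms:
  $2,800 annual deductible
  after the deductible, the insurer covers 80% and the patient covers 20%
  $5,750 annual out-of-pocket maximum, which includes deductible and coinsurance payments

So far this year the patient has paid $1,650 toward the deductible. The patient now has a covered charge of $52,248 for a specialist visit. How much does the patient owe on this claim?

Remaining deductible: $2,800 − $1,650 = $1,150.
That leaves $52,248 − $1,150 = $51,098 for coinsurance.
Coinsurance: $51,098 × 20% = $10,219.60.
Patient responsibility before any cap: $1,150 + $10,219.60 = $11,369.60.
That would bring total out-of-pocket to $13,019.60, past the $5,750 cap. The patient is capped at $5,750 − $1,650 = $4,100 on this claim.

$4,100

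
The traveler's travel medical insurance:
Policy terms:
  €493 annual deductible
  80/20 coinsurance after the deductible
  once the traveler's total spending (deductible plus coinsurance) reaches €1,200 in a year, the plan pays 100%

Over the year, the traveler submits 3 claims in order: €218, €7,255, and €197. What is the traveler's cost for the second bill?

Bill 1, €218: all of it applies to the deductible. Cost to traveler: €218. OOP to date €218.
Bill 2, €7,255: €275 finishes the deductible; €6,980 goes to coinsurance; 20% of €6,980 = €1,396. Claim cost before the cap: €275 + €1,396 = €1,671. OOP would hit €1,889 > €1,200, so the cap limits the traveler to €1,200 − €218 = €982.

€982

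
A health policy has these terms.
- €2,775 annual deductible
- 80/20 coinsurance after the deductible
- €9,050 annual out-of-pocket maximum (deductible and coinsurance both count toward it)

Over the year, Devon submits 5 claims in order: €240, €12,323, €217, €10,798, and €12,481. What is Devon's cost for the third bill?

Claim 1 — €240: fully absorbed by the deductible. Patient owes €240 (running OOP €240).
Claim 2 — €12,323: deductible takes €2,535, €9,788 remains; 20% of €9,788 = €1,957.60. Patient owes €4,492.60 (running OOP €4,732.60).
Claim 3 — €217: deductible already satisfied, so patient's share is 20% × €217 = €43.40. Patient owes €43.40 (running OOP €4,776).

€43.40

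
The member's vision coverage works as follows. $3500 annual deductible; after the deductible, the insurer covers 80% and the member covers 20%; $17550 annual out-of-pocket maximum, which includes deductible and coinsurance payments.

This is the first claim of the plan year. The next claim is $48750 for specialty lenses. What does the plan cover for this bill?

$36200

Deductible not yet touched, so the first $3500 of the bill goes to the deductible.
That leaves $48750 − $3500 = $45250 for coinsurance.
Coinsurance: $45250 × 20% = $9050.
That puts the member's cost at $3500 + $9050 = $12550 before any cap.
Year-to-date out-of-pocket becomes $0 + $12550 = $12550, still under the $17550 maximum, so no cap applies.
The plan picks up $48750 − $12550 = $36200.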